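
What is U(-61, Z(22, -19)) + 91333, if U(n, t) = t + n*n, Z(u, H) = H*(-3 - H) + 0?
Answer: 94750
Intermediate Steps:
Z(u, H) = H*(-3 - H)
U(n, t) = t + n²
U(-61, Z(22, -19)) + 91333 = (-1*(-19)*(3 - 19) + (-61)²) + 91333 = (-1*(-19)*(-16) + 3721) + 91333 = (-304 + 3721) + 91333 = 3417 + 91333 = 94750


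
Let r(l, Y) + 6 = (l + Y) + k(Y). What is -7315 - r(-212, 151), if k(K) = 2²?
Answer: -7252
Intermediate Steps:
k(K) = 4
r(l, Y) = -2 + Y + l (r(l, Y) = -6 + ((l + Y) + 4) = -6 + ((Y + l) + 4) = -6 + (4 + Y + l) = -2 + Y + l)
-7315 - r(-212, 151) = -7315 - (-2 + 151 - 212) = -7315 - 1*(-63) = -7315 + 63 = -7252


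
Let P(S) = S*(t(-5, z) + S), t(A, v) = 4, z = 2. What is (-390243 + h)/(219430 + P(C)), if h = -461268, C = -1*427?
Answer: -851511/400051 ≈ -2.1285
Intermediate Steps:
C = -427
P(S) = S*(4 + S)
(-390243 + h)/(219430 + P(C)) = (-390243 - 461268)/(219430 - 427*(4 - 427)) = -851511/(219430 - 427*(-423)) = -851511/(219430 + 180621) = -851511/400051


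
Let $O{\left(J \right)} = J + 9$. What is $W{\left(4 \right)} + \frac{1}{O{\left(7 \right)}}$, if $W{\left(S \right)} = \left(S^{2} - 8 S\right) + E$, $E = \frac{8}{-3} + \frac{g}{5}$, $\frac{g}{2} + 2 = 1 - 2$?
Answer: $- \frac{4753}{240} \approx -19.804$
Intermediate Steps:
$g = -6$ ($g = -4 + 2 \left(1 - 2\right) = -4 + 2 \left(-1\right) = -4 - 2 = -6$)
$E = - \frac{58}{15}$ ($E = \frac{8}{-3} - \frac{6}{5} = 8 \left(- \frac{1}{3}\right) - \frac{6}{5} = - \frac{8}{3} - \frac{6}{5} = - \frac{58}{15} \approx -3.8667$)
$W{\left(S \right)} = - \frac{58}{15} + S^{2} - 8 S$ ($W{\left(S \right)} = \left(S^{2} - 8 S\right) - \frac{58}{15} = - \frac{58}{15} + S^{2} - 8 S$)
$O{\left(J \right)} = 9 + J$
$W{\left(4 \right)} + \frac{1}{O{\left(7 \right)}} = \left(- \frac{58}{15} + 4^{2} - 32\right) + \frac{1}{9 + 7} = \left(- \frac{58}{15} + 16 - 32\right) + \frac{1}{16} = - \frac{298}{15} + \frac{1}{16} = - \frac{4753}{240}$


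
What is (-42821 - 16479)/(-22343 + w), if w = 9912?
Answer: 59300/12431 ≈ 4.7703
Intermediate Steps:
(-42821 - 16479)/(-22343 + w) = (-42821 - 16479)/(-22343 + 9912) = -59300/(-12431) = -59300*(-1/12431) = 59300/12431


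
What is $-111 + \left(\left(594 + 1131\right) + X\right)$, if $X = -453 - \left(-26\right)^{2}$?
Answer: $485$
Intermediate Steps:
$X = -1129$ ($X = -453 - 676 = -1129$)
$-111 + \left(\left(594 + 1131\right) + X\right) = -111 + \left(\left(594 + 1131\right) - 1129\right) = -111 + \left(1725 - 1129\right) = -111 + 596 = 485$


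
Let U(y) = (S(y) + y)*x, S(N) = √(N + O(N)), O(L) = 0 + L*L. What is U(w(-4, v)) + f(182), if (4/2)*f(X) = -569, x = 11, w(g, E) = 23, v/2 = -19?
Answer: -63/2 + 22*√138 ≈ 226.94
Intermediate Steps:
v = -38 (v = 2*(-19) = -38)
O(L) = L² (O(L) = 0 + L² = L²)
f(X) = -569/2 (f(X) = (½)*(-569) = -569/2)
S(N) = √(N + N²)
U(y) = 11*y + 11*√(y*(1 + y)) (U(y) = (√(y*(1 + y)) + y)*11 = (y + √(y*(1 + y)))*11 = 11*y + 11*√(y*(1 + y)))
U(w(-4, v)) + f(182) = (11*23 + 11*√(23*(1 + 23))) - 569/2 = (253 + 11*√(23*24)) - 569/2 = (253 + 11*√552) - 569/2 = (253 + 11*(2*√138)) - 569/2 = (253 + 22*√138) - 569/2 = -63/2 + 22*√138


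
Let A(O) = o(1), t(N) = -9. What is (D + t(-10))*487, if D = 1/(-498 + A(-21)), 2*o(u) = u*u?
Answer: -4362059/995 ≈ -4384.0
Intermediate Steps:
o(u) = u**2/2 (o(u) = (u*u)/2 = u**2/2)
A(O) = 1/2 (A(O) = (1/2)*1**2 = (1/2)*1 = 1/2)
D = -2/995 (D = 1/(-498 + 1/2) = 1/(-995/2) = -2/995 ≈ -0.0020101)
(D + t(-10))*487 = (-2/995 - 9)*487 = -8957/995*487 = -4362059/995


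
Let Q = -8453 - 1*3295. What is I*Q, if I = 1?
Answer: -11748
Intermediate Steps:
Q = -11748 (Q = -8453 - 3295 = -11748)
I*Q = 1*(-11748) = -11748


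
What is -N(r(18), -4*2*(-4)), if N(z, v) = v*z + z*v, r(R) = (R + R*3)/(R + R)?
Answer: -128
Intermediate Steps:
r(R) = 2 (r(R) = (R + 3*R)/((2*R)) = (4*R)*(1/(2*R)) = 2)
N(z, v) = 2*v*z (N(z, v) = v*z + v*z = 2*v*z)
-N(r(18), -4*2*(-4)) = -2*-4*2*(-4)*2 = -2*(-8*(-4))*2 = -2*32*2 = -1*128 = -128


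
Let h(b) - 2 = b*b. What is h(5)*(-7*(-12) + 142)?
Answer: 6102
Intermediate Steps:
h(b) = 2 + b² (h(b) = 2 + b*b = 2 + b²)
h(5)*(-7*(-12) + 142) = (2 + 5²)*(-7*(-12) + 142) = (2 + 25)*(84 + 142) = 27*226 = 6102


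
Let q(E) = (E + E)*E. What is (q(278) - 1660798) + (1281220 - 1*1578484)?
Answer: -1803494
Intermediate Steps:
q(E) = 2*E**2 (q(E) = (2*E)*E = 2*E**2)
(q(278) - 1660798) + (1281220 - 1*1578484) = (2*278**2 - 1660798) + (1281220 - 1*1578484) = (2*77284 - 1660798) + (1281220 - 1578484) = (154568 - 1660798) - 297264 = -1506230 - 297264 = -1803494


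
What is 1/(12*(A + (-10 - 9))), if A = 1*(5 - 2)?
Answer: -1/192 ≈ -0.0052083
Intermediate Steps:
A = 3 (A = 1*3 = 3)
1/(12*(A + (-10 - 9))) = 1/(12*(3 + (-10 - 9))) = 1/(12*(3 - 19)) = 1/(12*(-16)) = 1/(-192) = -1/192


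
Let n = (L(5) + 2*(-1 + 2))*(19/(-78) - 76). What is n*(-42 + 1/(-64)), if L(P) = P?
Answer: 111940381/4992 ≈ 22424.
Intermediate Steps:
n = -41629/78 (n = (5 + 2*(-1 + 2))*(19/(-78) - 76) = (5 + 2*1)*(19*(-1/78) - 76) = (5 + 2)*(-19/78 - 76) = 7*(-5947/78) = -41629/78 ≈ -533.71)
n*(-42 + 1/(-64)) = -41629*(-42 + 1/(-64))/78 = -41629*(-42 - 1/64)/78 = -41629/78*(-2689/64) = 111940381/4992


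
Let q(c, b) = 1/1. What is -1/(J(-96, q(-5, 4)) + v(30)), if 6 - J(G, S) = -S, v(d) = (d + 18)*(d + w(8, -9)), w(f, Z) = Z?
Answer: -1/1015 ≈ -0.00098522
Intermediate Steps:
q(c, b) = 1
v(d) = (-9 + d)*(18 + d) (v(d) = (d + 18)*(d - 9) = (18 + d)*(-9 + d) = (-9 + d)*(18 + d))
J(G, S) = 6 + S (J(G, S) = 6 - (-1)*S = 6 + S)
-1/(J(-96, q(-5, 4)) + v(30)) = -1/((6 + 1) + (-162 + 30² + 9*30)) = -1/(7 + (-162 + 900 + 270)) = -1/(7 + 1008) = -1/1015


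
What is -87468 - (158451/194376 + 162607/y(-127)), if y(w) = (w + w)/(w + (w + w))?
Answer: -21470728589/64792 ≈ -3.3138e+5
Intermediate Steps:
y(w) = 2/3 (y(w) = (2*w)/(w + 2*w) = (2*w)/((3*w)) = (2*w)*(1/(3*w)) = 2/3)
-87468 - (158451/194376 + 162607/y(-127)) = -87468 - (158451/194376 + 162607/(2/3)) = -87468 - (158451*(1/194376) + 162607*(3/2)) = -87468 - (52817/64792 + 487821/2) = -87468 - 1*15803501933/64792 = -87468 - 15803501933/64792 = -21470728589/64792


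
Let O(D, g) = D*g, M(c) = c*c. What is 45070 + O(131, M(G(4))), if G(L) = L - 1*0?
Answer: 47166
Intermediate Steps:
G(L) = L (G(L) = L + 0 = L)
M(c) = c²
45070 + O(131, M(G(4))) = 45070 + 131*4² = 45070 + 131*16 = 45070 + 2096 = 47166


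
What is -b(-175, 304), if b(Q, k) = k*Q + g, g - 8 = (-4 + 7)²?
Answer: 53183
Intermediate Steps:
g = 17 (g = 8 + (-4 + 7)² = 8 + 3² = 8 + 9 = 17)
b(Q, k) = 17 + Q*k (b(Q, k) = k*Q + 17 = Q*k + 17 = 17 + Q*k)
-b(-175, 304) = -(17 - 175*304) = -(17 - 53200) = -1*(-53183) = 53183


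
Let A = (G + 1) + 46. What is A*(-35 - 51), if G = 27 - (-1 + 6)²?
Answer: -4214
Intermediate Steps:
G = 2 (G = 27 - 1*5² = 27 - 1*25 = 27 - 25 = 2)
A = 49 (A = (2 + 1) + 46 = 3 + 46 = 49)
A*(-35 - 51) = 49*(-35 - 51) = 49*(-86) = -4214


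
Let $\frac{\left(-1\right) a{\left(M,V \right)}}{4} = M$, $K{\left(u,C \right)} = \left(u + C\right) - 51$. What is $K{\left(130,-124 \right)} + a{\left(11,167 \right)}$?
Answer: $-89$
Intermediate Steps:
$K{\left(u,C \right)} = -51 + C + u$ ($K{\left(u,C \right)} = \left(C + u\right) - 51 = -51 + C + u$)
$a{\left(M,V \right)} = - 4 M$
$K{\left(130,-124 \right)} + a{\left(11,167 \right)} = \left(-51 - 124 + 130\right) - 44 = -45 - 44 = -89$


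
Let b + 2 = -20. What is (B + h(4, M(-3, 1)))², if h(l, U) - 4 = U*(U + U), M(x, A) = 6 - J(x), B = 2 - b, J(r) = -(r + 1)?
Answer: 3600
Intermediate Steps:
J(r) = -1 - r (J(r) = -(1 + r) = -1 - r)
b = -22 (b = -2 - 20 = -22)
B = 24 (B = 2 - 1*(-22) = 2 + 22 = 24)
M(x, A) = 7 + x (M(x, A) = 6 - (-1 - x) = 6 + (1 + x) = 7 + x)
h(l, U) = 4 + 2*U² (h(l, U) = 4 + U*(U + U) = 4 + U*(2*U) = 4 + 2*U²)
(B + h(4, M(-3, 1)))² = (24 + (4 + 2*(7 - 3)²))² = (24 + (4 + 2*4²))² = (24 + (4 + 2*16))² = (24 + (4 + 32))² = (24 + 36)² = 60² = 3600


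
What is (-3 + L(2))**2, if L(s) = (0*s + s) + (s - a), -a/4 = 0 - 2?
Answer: 49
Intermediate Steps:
a = 8 (a = -4*(0 - 2) = -4*(-2) = 8)
L(s) = -8 + 2*s (L(s) = (0*s + s) + (s - 1*8) = (0 + s) + (s - 8) = s + (-8 + s) = -8 + 2*s)
(-3 + L(2))**2 = (-3 + (-8 + 2*2))**2 = (-3 + (-8 + 4))**2 = (-3 - 4)**2 = (-7)**2 = 49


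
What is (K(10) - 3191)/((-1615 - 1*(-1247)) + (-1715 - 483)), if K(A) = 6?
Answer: 3185/2566 ≈ 1.2412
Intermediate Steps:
(K(10) - 3191)/((-1615 - 1*(-1247)) + (-1715 - 483)) = (6 - 3191)/((-1615 - 1*(-1247)) + (-1715 - 483)) = -3185/((-1615 + 1247) - 2198) = -3185/(-368 - 2198) = -3185/(-2566) = -3185*(-1/2566) = 3185/2566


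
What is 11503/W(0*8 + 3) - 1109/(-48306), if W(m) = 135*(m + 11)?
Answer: 46479994/7608195 ≈ 6.1092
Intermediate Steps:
W(m) = 1485 + 135*m (W(m) = 135*(11 + m) = 1485 + 135*m)
11503/W(0*8 + 3) - 1109/(-48306) = 11503/(1485 + 135*(0*8 + 3)) - 1109/(-48306) = 11503/(1485 + 135*(0 + 3)) - 1109*(-1/48306) = 11503/(1485 + 135*3) + 1109/48306 = 11503/(1485 + 405) + 1109/48306 = 11503/1890 + 1109/48306 = 46479994/7608195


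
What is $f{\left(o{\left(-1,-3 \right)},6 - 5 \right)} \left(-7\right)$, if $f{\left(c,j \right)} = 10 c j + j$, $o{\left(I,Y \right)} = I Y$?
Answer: $-217$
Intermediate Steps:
$f{\left(c,j \right)} = j + 10 c j$ ($f{\left(c,j \right)} = 10 c j + j = j + 10 c j$)
$f{\left(o{\left(-1,-3 \right)},6 - 5 \right)} \left(-7\right) = \left(6 - 5\right) \left(1 + 10 \left(\left(-1\right) \left(-3\right)\right)\right) \left(-7\right) = 1 \left(1 + 10 \cdot 3\right) \left(-7\right) = 1 \left(1 + 30\right) \left(-7\right) = 1 \cdot 31 \left(-7\right) = 31 \left(-7\right) = -217$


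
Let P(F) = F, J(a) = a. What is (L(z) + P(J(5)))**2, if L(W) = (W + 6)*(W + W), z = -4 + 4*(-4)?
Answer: 319225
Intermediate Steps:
z = -20 (z = -4 - 16 = -20)
L(W) = 2*W*(6 + W) (L(W) = (6 + W)*(2*W) = 2*W*(6 + W))
(L(z) + P(J(5)))**2 = (2*(-20)*(6 - 20) + 5)**2 = (2*(-20)*(-14) + 5)**2 = (560 + 5)**2 = 565**2 = 319225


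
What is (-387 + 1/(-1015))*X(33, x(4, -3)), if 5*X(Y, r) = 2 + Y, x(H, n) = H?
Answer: -392806/145 ≈ -2709.0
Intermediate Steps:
X(Y, r) = ⅖ + Y/5 (X(Y, r) = (2 + Y)/5 = ⅖ + Y/5)
(-387 + 1/(-1015))*X(33, x(4, -3)) = (-387 + 1/(-1015))*(⅖ + (⅕)*33) = (-387 - 1/1015)*(⅖ + 33/5) = -392806/1015*7 = -392806/145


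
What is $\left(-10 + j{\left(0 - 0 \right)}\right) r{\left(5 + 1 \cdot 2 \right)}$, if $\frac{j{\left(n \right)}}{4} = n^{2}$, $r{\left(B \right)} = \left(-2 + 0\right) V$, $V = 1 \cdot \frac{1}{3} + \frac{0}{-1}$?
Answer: $\frac{20}{3} \approx 6.6667$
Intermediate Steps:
$V = \frac{1}{3}$ ($V = 1 \cdot \frac{1}{3} + 0 \left(-1\right) = \frac{1}{3} + 0 = \frac{1}{3} \approx 0.33333$)
$r{\left(B \right)} = - \frac{2}{3}$ ($r{\left(B \right)} = \left(-2 + 0\right) \frac{1}{3} = \left(-2\right) \frac{1}{3} = - \frac{2}{3}$)
$j{\left(n \right)} = 4 n^{2}$
$\left(-10 + j{\left(0 - 0 \right)}\right) r{\left(5 + 1 \cdot 2 \right)} = \left(-10 + 4 \left(0 - 0\right)^{2}\right) \left(- \frac{2}{3}\right) = \left(-10 + 4 \left(0 + 0\right)^{2}\right) \left(- \frac{2}{3}\right) = \left(-10 + 4 \cdot 0^{2}\right) \left(- \frac{2}{3}\right) = \left(-10 + 4 \cdot 0\right) \left(- \frac{2}{3}\right) = \left(-10 + 0\right) \left(- \frac{2}{3}\right) = \left(-10\right) \left(- \frac{2}{3}\right) = \frac{20}{3}$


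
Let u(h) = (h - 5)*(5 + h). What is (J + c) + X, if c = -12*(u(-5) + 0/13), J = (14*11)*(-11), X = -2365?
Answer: -4059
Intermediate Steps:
J = -1694 (J = 154*(-11) = -1694)
u(h) = (-5 + h)*(5 + h)
c = 0 (c = -12*((-25 + (-5)²) + 0/13) = -12*((-25 + 25) + 0*(1/13)) = -12*(0 + 0) = -12*0 = 0)
(J + c) + X = (-1694 + 0) - 2365 = -1694 - 2365 = -4059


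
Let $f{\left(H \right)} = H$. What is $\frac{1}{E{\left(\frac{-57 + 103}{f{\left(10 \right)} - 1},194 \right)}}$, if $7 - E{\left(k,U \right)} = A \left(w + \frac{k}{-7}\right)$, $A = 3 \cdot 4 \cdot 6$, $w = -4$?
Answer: $\frac{7}{2433} \approx 0.0028771$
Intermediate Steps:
$A = 72$ ($A = 12 \cdot 6 = 72$)
$E{\left(k,U \right)} = 295 + \frac{72 k}{7}$ ($E{\left(k,U \right)} = 7 - 72 \left(-4 + \frac{k}{-7}\right) = 7 - 72 \left(-4 + k \left(- \frac{1}{7}\right)\right) = 7 - 72 \left(-4 - \frac{k}{7}\right) = 7 - \left(-288 - \frac{72 k}{7}\right) = 7 + \left(288 + \frac{72 k}{7}\right) = 295 + \frac{72 k}{7}$)
$\frac{1}{E{\left(\frac{-57 + 103}{f{\left(10 \right)} - 1},194 \right)}} = \frac{1}{295 + \frac{72 \frac{-57 + 103}{10 - 1}}{7}} = \frac{1}{295 + \frac{72 \cdot \frac{46}{9}}{7}} = \frac{1}{295 + \frac{72 \cdot 46 \cdot \frac{1}{9}}{7}} = \frac{1}{295 + \frac{72}{7} \cdot \frac{46}{9}} = \frac{1}{295 + \frac{368}{7}} = \frac{1}{\frac{2433}{7}} = \frac{7}{2433}$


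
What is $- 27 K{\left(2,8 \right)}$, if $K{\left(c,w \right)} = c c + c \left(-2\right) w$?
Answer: $756$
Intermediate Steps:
$K{\left(c,w \right)} = c^{2} - 2 c w$ ($K{\left(c,w \right)} = c^{2} + - 2 c w = c^{2} - 2 c w$)
$- 27 K{\left(2,8 \right)} = - 27 \cdot 2 \left(2 - 16\right) = - 27 \cdot 2 \left(-14\right) = \left(-27\right) \left(-28\right) = 756$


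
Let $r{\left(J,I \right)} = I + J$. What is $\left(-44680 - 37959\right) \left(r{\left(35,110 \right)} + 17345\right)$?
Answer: $-1445356110$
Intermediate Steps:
$\left(-44680 - 37959\right) \left(r{\left(35,110 \right)} + 17345\right) = \left(-44680 - 37959\right) \left(\left(110 + 35\right) + 17345\right) = - 82639 \left(145 + 17345\right) = \left(-82639\right) 17490 = -1445356110$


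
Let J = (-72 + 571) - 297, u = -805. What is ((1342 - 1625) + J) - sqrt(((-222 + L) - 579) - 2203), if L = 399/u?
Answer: -81 - I*sqrt(39734455)/115 ≈ -81.0 - 54.813*I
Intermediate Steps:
L = -57/115 (L = 399/(-805) = 399*(-1/805) = -57/115 ≈ -0.49565)
J = 202 (J = 499 - 297 = 202)
((1342 - 1625) + J) - sqrt(((-222 + L) - 579) - 2203) = ((1342 - 1625) + 202) - sqrt(((-222 - 57/115) - 579) - 2203) = (-283 + 202) - sqrt((-25587/115 - 579) - 2203) = -81 - sqrt(-92172/115 - 2203) = -81 - sqrt(-345517/115) = -81 - I*sqrt(39734455)/115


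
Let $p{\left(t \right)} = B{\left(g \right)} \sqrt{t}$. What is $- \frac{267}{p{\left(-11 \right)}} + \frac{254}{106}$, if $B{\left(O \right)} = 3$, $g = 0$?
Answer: $\frac{127}{53} + \frac{89 i \sqrt{11}}{11} \approx 2.3962 + 26.835 i$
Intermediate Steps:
$p{\left(t \right)} = 3 \sqrt{t}$
$- \frac{267}{p{\left(-11 \right)}} + \frac{254}{106} = - \frac{267}{3 \sqrt{-11}} + \frac{254}{106} = - \frac{267}{3 i \sqrt{11}} + 254 \cdot \frac{1}{106} = - \frac{267}{3 i \sqrt{11}} + \frac{127}{53} = - 267 \left(- \frac{i \sqrt{11}}{33}\right) + \frac{127}{53} = \frac{89 i \sqrt{11}}{11} + \frac{127}{53} = \frac{127}{53} + \frac{89 i \sqrt{11}}{11}$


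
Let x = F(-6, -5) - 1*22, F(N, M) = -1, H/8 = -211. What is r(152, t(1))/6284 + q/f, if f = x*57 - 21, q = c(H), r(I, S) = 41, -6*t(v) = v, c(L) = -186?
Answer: 101953/697524 ≈ 0.14616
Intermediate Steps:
H = -1688 (H = 8*(-211) = -1688)
t(v) = -v/6
x = -23 (x = -1 - 1*22 = -1 - 22 = -23)
q = -186
f = -1332 (f = -23*57 - 21 = -1311 - 21 = -1332)
r(152, t(1))/6284 + q/f = 41/6284 - 186/(-1332) = 41*(1/6284) - 186*(-1/1332) = 41/6284 + 31/222 = 101953/697524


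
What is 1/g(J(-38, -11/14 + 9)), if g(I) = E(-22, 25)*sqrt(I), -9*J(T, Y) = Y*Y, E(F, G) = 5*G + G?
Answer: -7*I/2875 ≈ -0.0024348*I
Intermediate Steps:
E(F, G) = 6*G
J(T, Y) = -Y**2/9 (J(T, Y) = -Y*Y/9 = -Y**2/9)
g(I) = 150*sqrt(I) (g(I) = (6*25)*sqrt(I) = 150*sqrt(I))
1/g(J(-38, -11/14 + 9)) = 1/(150*sqrt(-(-11/14 + 9)**2/9)) = 1/(150*sqrt(-(115/14)**2/9)) = 1/(150*sqrt(-1/9*13225/196)) = 1/(150*sqrt(-13225/1764)) = 1/(150*(115*I/42)) = 1/(2875*I/7) = -7*I/2875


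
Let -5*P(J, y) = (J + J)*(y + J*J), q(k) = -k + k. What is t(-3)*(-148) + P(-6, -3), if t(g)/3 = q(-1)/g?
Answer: 396/5 ≈ 79.200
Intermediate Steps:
q(k) = 0
t(g) = 0 (t(g) = 3*(0/g) = 3*0 = 0)
P(J, y) = -2*J*(y + J**2)/5 (P(J, y) = -(J + J)*(y + J*J)/5 = -2*J*(y + J**2)/5)
t(-3)*(-148) + P(-6, -3) = 0*(-148) - 2/5*(-6)*(-3 + (-6)**2) = 0 - 2/5*(-6)*(-3 + 36) = 0 - 2/5*(-6)*33 = 0 + 396/5 = 396/5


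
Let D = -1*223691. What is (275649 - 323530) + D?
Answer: -271572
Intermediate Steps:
D = -223691
(275649 - 323530) + D = (275649 - 323530) - 223691 = -47881 - 223691 = -271572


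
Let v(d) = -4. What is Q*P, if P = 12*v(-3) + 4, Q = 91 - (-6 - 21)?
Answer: -5192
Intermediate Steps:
Q = 118 (Q = 91 - 1*(-27) = 91 + 27 = 118)
P = -44 (P = 12*(-4) + 4 = -48 + 4 = -44)
Q*P = 118*(-44) = -5192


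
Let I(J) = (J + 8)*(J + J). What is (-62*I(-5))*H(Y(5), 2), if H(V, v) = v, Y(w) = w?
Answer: 3720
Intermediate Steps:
I(J) = 2*J*(8 + J) (I(J) = (8 + J)*(2*J) = 2*J*(8 + J))
(-62*I(-5))*H(Y(5), 2) = -124*(-5)*(8 - 5)*2 = -124*(-5)*3*2 = -62*(-30)*2 = 1860*2 = 3720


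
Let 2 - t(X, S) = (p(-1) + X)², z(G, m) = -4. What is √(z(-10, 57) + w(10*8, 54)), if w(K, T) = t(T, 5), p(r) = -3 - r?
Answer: I*√2706 ≈ 52.019*I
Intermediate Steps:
t(X, S) = 2 - (-2 + X)² (t(X, S) = 2 - ((-3 - 1*(-1)) + X)² = 2 - ((-3 + 1) + X)² = 2 - (-2 + X)²)
w(K, T) = 2 - (-2 + T)²
√(z(-10, 57) + w(10*8, 54)) = √(-4 + (2 - (-2 + 54)²)) = √(-4 + (2 - 1*52²)) = √(-4 + (2 - 1*2704)) = √(-4 + (2 - 2704)) = √(-4 - 2702) = √(-2706) = I*√2706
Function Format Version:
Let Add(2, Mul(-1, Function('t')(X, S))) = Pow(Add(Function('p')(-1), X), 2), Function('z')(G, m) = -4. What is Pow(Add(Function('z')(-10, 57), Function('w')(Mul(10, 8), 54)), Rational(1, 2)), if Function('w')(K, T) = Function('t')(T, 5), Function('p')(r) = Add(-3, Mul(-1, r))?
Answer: Mul(I, Pow(2706, Rational(1, 2))) ≈ Mul(52.019, I)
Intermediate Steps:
Function('t')(X, S) = Add(2, Mul(-1, Pow(Add(-2, X), 2))) (Function('t')(X, S) = Add(2, Mul(-1, Pow(Add(Add(-3, Mul(-1, -1)), X), 2))) = Add(2, Mul(-1, Pow(Add(Add(-3, 1), X), 2))) = Add(2, Mul(-1, Pow(Add(-2, X), 2))))
Function('w')(K, T) = Add(2, Mul(-1, Pow(Add(-2, T), 2)))
Pow(Add(Function('z')(-10, 57), Function('w')(Mul(10, 8), 54)), Rational(1, 2)) = Pow(Add(-4, Add(2, Mul(-1, Pow(Add(-2, 54), 2)))), Rational(1, 2)) = Pow(Add(-4, Add(2, Mul(-1, Pow(52, 2)))), Rational(1, 2)) = Pow(Add(-4, Add(2, Mul(-1, 2704))), Rational(1, 2)) = Pow(Add(-4, Add(2, -2704)), Rational(1, 2)) = Pow(Add(-4, -2702), Rational(1, 2)) = Pow(-2706, Rational(1, 2)) = Mul(I, Pow(2706, Rational(1, 2)))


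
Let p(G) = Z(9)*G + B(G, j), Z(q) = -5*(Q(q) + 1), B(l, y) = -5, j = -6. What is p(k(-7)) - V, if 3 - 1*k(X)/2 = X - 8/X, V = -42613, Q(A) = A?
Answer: 292056/7 ≈ 41722.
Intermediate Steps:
Z(q) = -5 - 5*q (Z(q) = -5*(q + 1) = -5*(1 + q) = -5 - 5*q)
k(X) = 6 - 2*X + 16/X (k(X) = 6 - 2*(X - 8/X) = 6 + (-2*X + 16/X) = 6 - 2*X + 16/X)
p(G) = -5 - 50*G (p(G) = (-5 - 5*9)*G - 5 = (-5 - 45)*G - 5 = -50*G - 5 = -5 - 50*G)
p(k(-7)) - V = (-5 - 50*(6 - 2*(-7) + 16/(-7))) - 1*(-42613) = (-5 - 50*(6 + 14 + 16*(-⅐))) + 42613 = (-5 - 50*(6 + 14 - 16/7)) + 42613 = (-5 - 50*124/7) + 42613 = (-5 - 6200/7) + 42613 = -6235/7 + 42613 = 292056/7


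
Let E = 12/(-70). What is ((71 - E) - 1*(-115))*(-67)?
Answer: -436572/35 ≈ -12473.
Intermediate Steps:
E = -6/35 (E = 12*(-1/70) = -6/35 ≈ -0.17143)
((71 - E) - 1*(-115))*(-67) = ((71 - 1*(-6/35)) - 1*(-115))*(-67) = ((71 + 6/35) + 115)*(-67) = (2491/35 + 115)*(-67) = (6516/35)*(-67) = -436572/35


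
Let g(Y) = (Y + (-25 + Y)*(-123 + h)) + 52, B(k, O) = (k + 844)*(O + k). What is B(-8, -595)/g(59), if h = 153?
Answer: -168036/377 ≈ -445.72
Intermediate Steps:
B(k, O) = (844 + k)*(O + k)
g(Y) = -698 + 31*Y (g(Y) = (Y + (-25 + Y)*(-123 + 153)) + 52 = (Y + (-25 + Y)*30) + 52 = (Y + (-750 + 30*Y)) + 52 = (-750 + 31*Y) + 52 = -698 + 31*Y)
B(-8, -595)/g(59) = ((-8)² + 844*(-595) + 844*(-8) - 595*(-8))/(-698 + 31*59) = (64 - 502180 - 6752 + 4760)/(-698 + 1829) = -504108/1131 = -504108*1/1131 = -168036/377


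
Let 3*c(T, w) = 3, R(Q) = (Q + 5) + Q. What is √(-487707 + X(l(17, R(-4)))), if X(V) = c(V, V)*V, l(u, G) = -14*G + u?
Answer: 28*I*√622 ≈ 698.32*I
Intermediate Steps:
R(Q) = 5 + 2*Q (R(Q) = (5 + Q) + Q = 5 + 2*Q)
c(T, w) = 1 (c(T, w) = (⅓)*3 = 1)
l(u, G) = u - 14*G
X(V) = V (X(V) = 1*V = V)
√(-487707 + X(l(17, R(-4)))) = √(-487707 + (17 - 14*(5 + 2*(-4)))) = √(-487707 + (17 - 14*(5 - 8))) = √(-487707 + (17 - 14*(-3))) = √(-487707 + (17 + 42)) = √(-487707 + 59) = √(-487648) = 28*I*√622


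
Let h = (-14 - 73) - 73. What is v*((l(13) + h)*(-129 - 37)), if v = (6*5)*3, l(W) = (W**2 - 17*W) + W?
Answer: 2973060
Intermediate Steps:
l(W) = W**2 - 16*W
v = 90 (v = 30*3 = 90)
h = -160 (h = -87 - 73 = -160)
v*((l(13) + h)*(-129 - 37)) = 90*((13*(-16 + 13) - 160)*(-129 - 37)) = 90*((13*(-3) - 160)*(-166)) = 90*((-39 - 160)*(-166)) = 90*(-199*(-166)) = 90*33034 = 2973060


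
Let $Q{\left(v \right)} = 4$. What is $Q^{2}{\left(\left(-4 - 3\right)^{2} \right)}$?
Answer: $16$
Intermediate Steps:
$Q^{2}{\left(\left(-4 - 3\right)^{2} \right)} = 4^{2} = 16$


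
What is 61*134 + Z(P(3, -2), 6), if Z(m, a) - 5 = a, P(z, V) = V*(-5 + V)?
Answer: 8185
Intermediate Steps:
Z(m, a) = 5 + a
61*134 + Z(P(3, -2), 6) = 61*134 + (5 + 6) = 8174 + 11 = 8185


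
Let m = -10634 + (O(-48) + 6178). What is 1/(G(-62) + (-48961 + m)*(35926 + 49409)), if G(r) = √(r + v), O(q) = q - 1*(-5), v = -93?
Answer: -912401820/4162385405696562031 - I*√155/20811927028482810155 ≈ -2.192e-10 - 5.9821e-19*I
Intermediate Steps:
O(q) = 5 + q (O(q) = q + 5 = 5 + q)
G(r) = √(-93 + r) (G(r) = √(r - 93) = √(-93 + r))
m = -4499 (m = -10634 + ((5 - 48) + 6178) = -10634 + (-43 + 6178) = -10634 + 6135 = -4499)
1/(G(-62) + (-48961 + m)*(35926 + 49409)) = 1/(√(-93 - 62) + (-48961 - 4499)*(35926 + 49409)) = 1/(√(-155) - 53460*85335) = 1/(I*√155 - 4562009100) = 1/(-4562009100 + I*√155)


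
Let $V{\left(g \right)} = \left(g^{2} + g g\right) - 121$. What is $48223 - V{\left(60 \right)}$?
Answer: $41144$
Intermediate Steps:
$V{\left(g \right)} = -121 + 2 g^{2}$ ($V{\left(g \right)} = \left(g^{2} + g^{2}\right) - 121 = 2 g^{2} - 121 = -121 + 2 g^{2}$)
$48223 - V{\left(60 \right)} = 48223 - \left(-121 + 2 \cdot 60^{2}\right) = 48223 - \left(-121 + 2 \cdot 3600\right) = 48223 - \left(-121 + 7200\right) = 48223 - 7079 = 41144$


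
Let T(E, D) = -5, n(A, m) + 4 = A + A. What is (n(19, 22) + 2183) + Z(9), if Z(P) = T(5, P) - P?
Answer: 2203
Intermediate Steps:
n(A, m) = -4 + 2*A (n(A, m) = -4 + (A + A) = -4 + 2*A)
Z(P) = -5 - P
(n(19, 22) + 2183) + Z(9) = ((-4 + 2*19) + 2183) + (-5 - 1*9) = ((-4 + 38) + 2183) + (-5 - 9) = (34 + 2183) - 14 = 2217 - 14 = 2203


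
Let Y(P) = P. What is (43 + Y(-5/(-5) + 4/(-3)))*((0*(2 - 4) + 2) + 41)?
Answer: 5504/3 ≈ 1834.7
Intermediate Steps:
(43 + Y(-5/(-5) + 4/(-3)))*((0*(2 - 4) + 2) + 41) = (43 + (-5/(-5) + 4/(-3)))*((0*(2 - 4) + 2) + 41) = (43 + (-5*(-⅕) + 4*(-⅓)))*((0*(-2) + 2) + 41) = (43 + (1 - 4/3))*((0 + 2) + 41) = (43 - ⅓)*(2 + 41) = (128/3)*43 = 5504/3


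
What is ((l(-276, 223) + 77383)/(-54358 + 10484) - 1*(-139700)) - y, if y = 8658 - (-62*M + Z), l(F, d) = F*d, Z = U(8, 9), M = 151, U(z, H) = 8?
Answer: 5338923477/43874 ≈ 1.2169e+5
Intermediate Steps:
Z = 8
y = 18012 (y = 8658 - (-62*151 + 8) = 8658 - (-9362 + 8) = 8658 - 1*(-9354) = 8658 + 9354 = 18012)
((l(-276, 223) + 77383)/(-54358 + 10484) - 1*(-139700)) - y = ((-276*223 + 77383)/(-54358 + 10484) - 1*(-139700)) - 1*18012 = ((-61548 + 77383)/(-43874) + 139700) - 18012 = (15835*(-1/43874) + 139700) - 18012 = (-15835/43874 + 139700) - 18012 = 6129181965/43874 - 18012 = 5338923477/43874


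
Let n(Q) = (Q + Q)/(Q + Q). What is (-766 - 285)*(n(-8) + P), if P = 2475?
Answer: -2602276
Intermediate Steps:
n(Q) = 1 (n(Q) = (2*Q)/((2*Q)) = (2*Q)*(1/(2*Q)) = 1)
(-766 - 285)*(n(-8) + P) = (-766 - 285)*(1 + 2475) = -1051*2476 = -2602276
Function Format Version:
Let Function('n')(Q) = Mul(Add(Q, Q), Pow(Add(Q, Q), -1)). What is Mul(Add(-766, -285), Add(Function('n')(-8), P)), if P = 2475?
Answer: -2602276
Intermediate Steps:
Function('n')(Q) = 1 (Function('n')(Q) = Mul(Mul(2, Q), Pow(Mul(2, Q), -1)) = Mul(Mul(2, Q), Mul(Rational(1, 2), Pow(Q, -1))) = 1)
Mul(Add(-766, -285), Add(Function('n')(-8), P)) = Mul(Add(-766, -285), Add(1, 2475)) = Mul(-1051, 2476) = -2602276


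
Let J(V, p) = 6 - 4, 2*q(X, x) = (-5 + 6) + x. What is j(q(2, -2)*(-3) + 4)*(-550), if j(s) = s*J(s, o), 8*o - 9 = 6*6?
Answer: -6050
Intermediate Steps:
q(X, x) = ½ + x/2 (q(X, x) = ((-5 + 6) + x)/2 = (1 + x)/2 = ½ + x/2)
o = 45/8 (o = 9/8 + (6*6)/8 = 9/8 + (⅛)*36 = 9/8 + 9/2 = 45/8 ≈ 5.6250)
J(V, p) = 2
j(s) = 2*s (j(s) = s*2 = 2*s)
j(q(2, -2)*(-3) + 4)*(-550) = (2*((½ + (½)*(-2))*(-3) + 4))*(-550) = (2*((½ - 1)*(-3) + 4))*(-550) = (2*(-½*(-3) + 4))*(-550) = (2*(3/2 + 4))*(-550) = (2*(11/2))*(-550) = 11*(-550) = -6050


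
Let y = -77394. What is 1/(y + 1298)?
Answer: -1/76096 ≈ -1.3141e-5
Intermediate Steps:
1/(y + 1298) = 1/(-77394 + 1298) = 1/(-76096) = -1/76096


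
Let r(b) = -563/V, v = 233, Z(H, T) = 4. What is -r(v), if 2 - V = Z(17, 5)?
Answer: -563/2 ≈ -281.50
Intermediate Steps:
V = -2 (V = 2 - 1*4 = 2 - 4 = -2)
r(b) = 563/2 (r(b) = -563/(-2) = -563*(-1/2) = 563/2)
-r(v) = -1*563/2 = -563/2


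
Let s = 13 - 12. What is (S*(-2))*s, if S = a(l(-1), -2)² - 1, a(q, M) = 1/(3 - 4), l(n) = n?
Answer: 0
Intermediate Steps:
a(q, M) = -1 (a(q, M) = 1/(-1) = -1)
s = 1
S = 0 (S = (-1)² - 1 = 1 - 1 = 0)
(S*(-2))*s = (0*(-2))*1 = 0*1 = 0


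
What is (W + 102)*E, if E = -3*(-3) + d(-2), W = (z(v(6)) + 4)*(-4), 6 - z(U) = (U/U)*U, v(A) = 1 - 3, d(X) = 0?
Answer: 486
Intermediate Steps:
v(A) = -2
z(U) = 6 - U (z(U) = 6 - U/U*U = 6 - U)
W = -48 (W = ((6 - 1*(-2)) + 4)*(-4) = ((6 + 2) + 4)*(-4) = (8 + 4)*(-4) = 12*(-4) = -48)
E = 9 (E = -3*(-3) + 0 = 9 + 0 = 9)
(W + 102)*E = (-48 + 102)*9 = 54*9 = 486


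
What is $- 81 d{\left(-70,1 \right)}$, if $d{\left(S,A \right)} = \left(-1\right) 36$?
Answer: $2916$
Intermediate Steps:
$d{\left(S,A \right)} = -36$
$- 81 d{\left(-70,1 \right)} = \left(-81\right) \left(-36\right) = 2916$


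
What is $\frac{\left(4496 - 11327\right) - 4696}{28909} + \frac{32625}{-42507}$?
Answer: $- \frac{159237146}{136537207} \approx -1.1663$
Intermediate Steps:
$\frac{\left(4496 - 11327\right) - 4696}{28909} + \frac{32625}{-42507} = \left(\left(4496 - 11327\right) - 4696\right) \frac{1}{28909} + 32625 \left(- \frac{1}{42507}\right) = \left(-6831 - 4696\right) \frac{1}{28909} - \frac{3625}{4723} = \left(-11527\right) \frac{1}{28909} - \frac{3625}{4723} = - \frac{11527}{28909} - \frac{3625}{4723} = - \frac{159237146}{136537207}$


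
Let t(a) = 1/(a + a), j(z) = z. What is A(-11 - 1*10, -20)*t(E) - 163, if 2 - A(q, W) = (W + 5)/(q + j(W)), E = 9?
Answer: -120227/738 ≈ -162.91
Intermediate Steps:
t(a) = 1/(2*a)
A(q, W) = 2 - (5 + W)/(W + q) (A(q, W) = 2 - (W + 5)/(q + W) = 2 - (5 + W)/(W + q))
A(-11 - 1*10, -20)*t(E) - 163 = ((-5 - 20 + 2*(-11 - 1*10))/(-20 + (-11 - 1*10)))*((½)/9) - 163 = ((-5 - 20 + 2*(-11 - 10))/(-20 + (-11 - 10)))*((½)*(⅑)) - 163 = ((-5 - 20 + 2*(-21))/(-20 - 21))*(1/18) - 163 = ((-5 - 20 - 42)/(-41))*(1/18) - 163 = -1/41*(-67)*(1/18) - 163 = (67/41)*(1/18) - 163 = 67/738 - 163 = -120227/738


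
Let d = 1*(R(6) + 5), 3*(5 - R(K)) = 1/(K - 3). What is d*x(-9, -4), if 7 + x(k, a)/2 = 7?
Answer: 0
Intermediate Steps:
x(k, a) = 0 (x(k, a) = -14 + 2*7 = -14 + 14 = 0)
R(K) = 5 - 1/(3*(-3 + K)) (R(K) = 5 - 1/(3*(K - 3)) = 5 - 1/(3*(-3 + K)))
d = 89/9 (d = 1*((-46 + 15*6)/(3*(-3 + 6)) + 5) = 1*((⅓)*(-46 + 90)/3 + 5) = 1*((⅓)*(⅓)*44 + 5) = 1*(44/9 + 5) = 1*(89/9) = 89/9 ≈ 9.8889)
d*x(-9, -4) = (89/9)*0 = 0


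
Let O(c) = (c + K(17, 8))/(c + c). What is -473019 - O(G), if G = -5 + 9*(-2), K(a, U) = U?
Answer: -21758889/46 ≈ -4.7302e+5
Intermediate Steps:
G = -23 (G = -5 - 18 = -23)
O(c) = (8 + c)/(2*c) (O(c) = (c + 8)/(c + c) = (8 + c)/((2*c)) = (8 + c)*(1/(2*c)) = (8 + c)/(2*c))
-473019 - O(G) = -473019 - (8 - 23)/(2*(-23)) = -473019 - (-1)*(-15)/(2*23) = -473019 - 1*15/46 = -473019 - 15/46 = -21758889/46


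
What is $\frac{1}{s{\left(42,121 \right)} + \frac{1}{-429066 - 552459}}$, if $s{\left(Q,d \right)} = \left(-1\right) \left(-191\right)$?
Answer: $\frac{981525}{187471274} \approx 0.0052356$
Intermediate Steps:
$s{\left(Q,d \right)} = 191$
$\frac{1}{s{\left(42,121 \right)} + \frac{1}{-429066 - 552459}} = \frac{1}{191 + \frac{1}{-429066 - 552459}} = \frac{1}{191 + \frac{1}{-981525}} = \frac{1}{191 - \frac{1}{981525}} = \frac{1}{\frac{187471274}{981525}} = \frac{981525}{187471274}$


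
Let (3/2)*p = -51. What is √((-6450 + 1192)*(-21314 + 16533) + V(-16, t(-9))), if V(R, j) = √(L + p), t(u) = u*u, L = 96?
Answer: √(25138498 + √62) ≈ 5013.8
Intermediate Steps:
p = -34 (p = (⅔)*(-51) = -34)
t(u) = u²
V(R, j) = √62 (V(R, j) = √(96 - 34) = √62)
√((-6450 + 1192)*(-21314 + 16533) + V(-16, t(-9))) = √((-6450 + 1192)*(-21314 + 16533) + √62) = √(-5258*(-4781) + √62) = √(25138498 + √62)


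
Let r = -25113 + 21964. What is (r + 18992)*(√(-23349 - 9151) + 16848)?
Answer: 266922864 + 792150*I*√13 ≈ 2.6692e+8 + 2.8561e+6*I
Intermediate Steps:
r = -3149
(r + 18992)*(√(-23349 - 9151) + 16848) = (-3149 + 18992)*(√(-23349 - 9151) + 16848) = 15843*(√(-32500) + 16848) = 15843*(50*I*√13 + 16848) = 15843*(16848 + 50*I*√13) = 266922864 + 792150*I*√13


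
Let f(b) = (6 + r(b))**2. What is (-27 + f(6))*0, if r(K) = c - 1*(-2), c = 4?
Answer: 0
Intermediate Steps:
r(K) = 6 (r(K) = 4 - 1*(-2) = 4 + 2 = 6)
f(b) = 144 (f(b) = (6 + 6)**2 = 12**2 = 144)
(-27 + f(6))*0 = (-27 + 144)*0 = 117*0 = 0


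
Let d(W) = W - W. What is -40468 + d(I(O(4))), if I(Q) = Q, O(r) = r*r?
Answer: -40468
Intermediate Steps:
O(r) = r²
d(W) = 0
-40468 + d(I(O(4))) = -40468 + 0 = -40468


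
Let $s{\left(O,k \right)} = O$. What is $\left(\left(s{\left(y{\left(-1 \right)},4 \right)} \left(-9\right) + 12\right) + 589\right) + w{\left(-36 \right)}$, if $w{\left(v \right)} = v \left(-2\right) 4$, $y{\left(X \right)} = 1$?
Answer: $880$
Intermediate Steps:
$w{\left(v \right)} = - 8 v$ ($w{\left(v \right)} = - 2 v 4 = - 8 v$)
$\left(\left(s{\left(y{\left(-1 \right)},4 \right)} \left(-9\right) + 12\right) + 589\right) + w{\left(-36 \right)} = \left(\left(1 \left(-9\right) + 12\right) + 589\right) - -288 = \left(\left(-9 + 12\right) + 589\right) + 288 = \left(3 + 589\right) + 288 = 592 + 288 = 880$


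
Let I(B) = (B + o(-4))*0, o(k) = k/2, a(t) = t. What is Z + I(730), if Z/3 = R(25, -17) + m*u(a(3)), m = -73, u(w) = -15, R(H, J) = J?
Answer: 3234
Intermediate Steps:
o(k) = k/2 (o(k) = k*(1/2) = k/2)
I(B) = 0 (I(B) = (B + (1/2)*(-4))*0 = (B - 2)*0 = (-2 + B)*0 = 0)
Z = 3234 (Z = 3*(-17 - 73*(-15)) = 3*(-17 + 1095) = 3*1078 = 3234)
Z + I(730) = 3234 + 0 = 3234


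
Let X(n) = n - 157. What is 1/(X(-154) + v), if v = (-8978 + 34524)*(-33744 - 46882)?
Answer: -1/2059672107 ≈ -4.8551e-10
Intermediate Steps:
v = -2059671796 (v = 25546*(-80626) = -2059671796)
X(n) = -157 + n
1/(X(-154) + v) = 1/((-157 - 154) - 2059671796) = 1/(-311 - 2059671796) = 1/(-2059672107) = -1/2059672107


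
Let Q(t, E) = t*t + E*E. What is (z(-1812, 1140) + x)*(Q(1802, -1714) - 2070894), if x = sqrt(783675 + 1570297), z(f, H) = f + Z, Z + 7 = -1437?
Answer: -13395529136 + 8228212*sqrt(588493) ≈ -7.0834e+9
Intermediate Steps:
Z = -1444 (Z = -7 - 1437 = -1444)
Q(t, E) = E**2 + t**2 (Q(t, E) = t**2 + E**2 = E**2 + t**2)
z(f, H) = -1444 + f (z(f, H) = f - 1444 = -1444 + f)
x = 2*sqrt(588493) (x = sqrt(2353972) = 2*sqrt(588493) ≈ 1534.3)
(z(-1812, 1140) + x)*(Q(1802, -1714) - 2070894) = ((-1444 - 1812) + 2*sqrt(588493))*(((-1714)**2 + 1802**2) - 2070894) = (-3256 + 2*sqrt(588493))*((2937796 + 3247204) - 2070894) = (-3256 + 2*sqrt(588493))*(6185000 - 2070894) = (-3256 + 2*sqrt(588493))*4114106 = -13395529136 + 8228212*sqrt(588493)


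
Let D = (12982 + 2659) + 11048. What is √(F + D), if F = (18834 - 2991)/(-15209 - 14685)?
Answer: √23850184226962/29894 ≈ 163.37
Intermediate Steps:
F = -15843/29894 (F = 15843/(-29894) = 15843*(-1/29894) = -15843/29894 ≈ -0.52997)
D = 26689 (D = 15641 + 11048 = 26689)
√(F + D) = √(-15843/29894 + 26689) = √(797825123/29894) = √23850184226962/29894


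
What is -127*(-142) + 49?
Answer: 18083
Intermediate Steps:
-127*(-142) + 49 = 18034 + 49 = 18083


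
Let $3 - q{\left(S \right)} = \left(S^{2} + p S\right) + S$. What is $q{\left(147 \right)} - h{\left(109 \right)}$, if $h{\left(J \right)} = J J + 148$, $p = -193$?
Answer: $-5411$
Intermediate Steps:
$q{\left(S \right)} = 3 - S^{2} + 192 S$ ($q{\left(S \right)} = 3 - \left(\left(S^{2} - 193 S\right) + S\right) = 3 - \left(S^{2} - 192 S\right) = 3 - S^{2} + 192 S$)
$h{\left(J \right)} = 148 + J^{2}$ ($h{\left(J \right)} = J^{2} + 148 = 148 + J^{2}$)
$q{\left(147 \right)} - h{\left(109 \right)} = \left(3 - 147^{2} + 192 \cdot 147\right) - \left(148 + 109^{2}\right) = \left(3 - 21609 + 28224\right) - \left(148 + 11881\right) = \left(3 - 21609 + 28224\right) - 12029 = 6618 - 12029 = -5411$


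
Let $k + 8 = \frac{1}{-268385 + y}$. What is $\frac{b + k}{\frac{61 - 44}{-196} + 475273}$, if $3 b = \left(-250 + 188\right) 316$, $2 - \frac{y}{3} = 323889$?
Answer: $- \frac{2383824749222}{173271920850879} \approx -0.013758$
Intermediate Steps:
$y = -971661$ ($y = 6 - 971667 = -971661$)
$b = - \frac{19592}{3}$ ($b = \frac{\left(-250 + 188\right) 316}{3} = \frac{\left(-62\right) 316}{3} = \frac{1}{3} \left(-19592\right) = - \frac{19592}{3} \approx -6530.7$)
$k = - \frac{9920369}{1240046}$ ($k = -8 + \frac{1}{-268385 - 971661} = -8 + \frac{1}{-1240046} = -8 - \frac{1}{1240046} = - \frac{9920369}{1240046} \approx -8.0$)
$\frac{b + k}{\frac{61 - 44}{-196} + 475273} = \frac{- \frac{19592}{3} - \frac{9920369}{1240046}}{\frac{61 - 44}{-196} + 475273} = - \frac{24324742339}{3720138 \left(17 \left(- \frac{1}{196}\right) + 475273\right)} = - \frac{24324742339}{3720138 \left(- \frac{17}{196} + 475273\right)} = - \frac{24324742339}{3720138 \cdot \frac{93153491}{196}} = \left(- \frac{24324742339}{3720138}\right) \frac{196}{93153491} = - \frac{2383824749222}{173271920850879}$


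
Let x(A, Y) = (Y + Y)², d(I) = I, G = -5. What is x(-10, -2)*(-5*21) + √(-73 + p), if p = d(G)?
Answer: -1680 + I*√78 ≈ -1680.0 + 8.8318*I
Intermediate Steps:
p = -5
x(A, Y) = 4*Y² (x(A, Y) = (2*Y)² = 4*Y²)
x(-10, -2)*(-5*21) + √(-73 + p) = (4*(-2)²)*(-5*21) + √(-73 - 5) = (4*4)*(-105) + √(-78) = 16*(-105) + I*√78 = -1680 + I*√78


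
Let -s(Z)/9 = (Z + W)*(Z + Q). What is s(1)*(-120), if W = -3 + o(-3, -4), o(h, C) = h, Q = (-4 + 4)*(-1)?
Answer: -5400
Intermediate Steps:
Q = 0 (Q = 0*(-1) = 0)
W = -6 (W = -3 - 3 = -6)
s(Z) = -9*Z*(-6 + Z) (s(Z) = -9*(Z - 6)*(Z + 0) = -9*(-6 + Z)*Z = -9*Z*(-6 + Z))
s(1)*(-120) = (9*1*(6 - 1*1))*(-120) = (9*1*(6 - 1))*(-120) = (9*1*5)*(-120) = 45*(-120) = -5400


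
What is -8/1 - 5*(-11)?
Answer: 47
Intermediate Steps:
-8/1 - 5*(-11) = -8*1 + 55 = -8 + 55 = 47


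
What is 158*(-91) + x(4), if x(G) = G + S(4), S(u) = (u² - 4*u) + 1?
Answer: -14373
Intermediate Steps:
S(u) = 1 + u² - 4*u
x(G) = 1 + G (x(G) = G + (1 + 4² - 4*4) = G + (1 + 16 - 16) = G + 1 = 1 + G)
158*(-91) + x(4) = 158*(-91) + (1 + 4) = -14378 + 5 = -14373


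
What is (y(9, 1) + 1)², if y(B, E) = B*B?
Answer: 6724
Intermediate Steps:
y(B, E) = B²
(y(9, 1) + 1)² = (9² + 1)² = (81 + 1)² = 82² = 6724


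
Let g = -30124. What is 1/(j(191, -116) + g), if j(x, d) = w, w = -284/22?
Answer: -11/331506 ≈ -3.3182e-5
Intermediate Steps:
w = -142/11 (w = -284*1/22 = -142/11 ≈ -12.909)
j(x, d) = -142/11
1/(j(191, -116) + g) = 1/(-142/11 - 30124) = 1/(-331506/11) = -11/331506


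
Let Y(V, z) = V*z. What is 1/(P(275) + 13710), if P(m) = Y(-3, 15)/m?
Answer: 55/754041 ≈ 7.2940e-5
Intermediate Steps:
P(m) = -45/m (P(m) = (-3*15)/m = -45/m)
1/(P(275) + 13710) = 1/(-45/275 + 13710) = 1/(-45*1/275 + 13710) = 1/(-9/55 + 13710) = 1/(754041/55) = 55/754041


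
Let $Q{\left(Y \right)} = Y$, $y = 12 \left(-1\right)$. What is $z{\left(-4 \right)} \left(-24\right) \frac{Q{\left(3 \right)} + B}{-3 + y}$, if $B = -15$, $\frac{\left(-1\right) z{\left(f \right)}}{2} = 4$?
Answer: $\frac{768}{5} \approx 153.6$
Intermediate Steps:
$y = -12$
$z{\left(f \right)} = -8$ ($z{\left(f \right)} = \left(-2\right) 4 = -8$)
$z{\left(-4 \right)} \left(-24\right) \frac{Q{\left(3 \right)} + B}{-3 + y} = \left(-8\right) \left(-24\right) \frac{3 - 15}{-3 - 12} = 192 \left(- \frac{12}{-15}\right) = 192 \left(\left(-12\right) \left(- \frac{1}{15}\right)\right) = 192 \cdot \frac{4}{5} = \frac{768}{5}$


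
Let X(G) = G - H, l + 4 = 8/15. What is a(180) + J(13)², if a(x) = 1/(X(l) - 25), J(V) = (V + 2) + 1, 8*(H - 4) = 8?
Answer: 128497/502 ≈ 255.97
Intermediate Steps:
H = 5 (H = 4 + (⅛)*8 = 4 + 1 = 5)
l = -52/15 (l = -4 + 8/15 = -52/15 ≈ -3.4667)
J(V) = 3 + V (J(V) = (2 + V) + 1 = 3 + V)
X(G) = -5 + G (X(G) = G - 1*5 = G - 5 = -5 + G)
a(x) = -15/502 (a(x) = 1/((-5 - 52/15) - 25) = 1/(-127/15 - 25) = 1/(-502/15) = -15/502)
a(180) + J(13)² = -15/502 + (3 + 13)² = -15/502 + 16² = -15/502 + 256 = 128497/502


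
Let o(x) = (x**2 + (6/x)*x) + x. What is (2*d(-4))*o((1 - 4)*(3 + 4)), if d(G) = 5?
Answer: 4260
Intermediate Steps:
o(x) = 6 + x + x**2 (o(x) = (x**2 + 6) + x = (6 + x**2) + x = 6 + x + x**2)
(2*d(-4))*o((1 - 4)*(3 + 4)) = (2*5)*(6 + (1 - 4)*(3 + 4) + ((1 - 4)*(3 + 4))**2) = 10*(6 - 3*7 + (-3*7)**2) = 10*(6 - 21 + (-21)**2) = 10*(6 - 21 + 441) = 10*426 = 4260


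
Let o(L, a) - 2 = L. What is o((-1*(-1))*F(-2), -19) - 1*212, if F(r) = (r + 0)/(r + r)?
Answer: -419/2 ≈ -209.50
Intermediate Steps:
F(r) = ½ (F(r) = r/((2*r)) = r*(1/(2*r)) = ½)
o(L, a) = 2 + L
o((-1*(-1))*F(-2), -19) - 1*212 = (2 - 1*(-1)*(½)) - 1*212 = (2 + 1*(½)) - 212 = (2 + ½) - 212 = 5/2 - 212 = -419/2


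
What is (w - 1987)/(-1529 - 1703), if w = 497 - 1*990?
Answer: 155/202 ≈ 0.76733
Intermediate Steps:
w = -493 (w = 497 - 990 = -493)
(w - 1987)/(-1529 - 1703) = (-493 - 1987)/(-1529 - 1703) = -2480/(-3232) = -2480*(-1/3232) = 155/202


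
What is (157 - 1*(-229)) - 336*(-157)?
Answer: 53138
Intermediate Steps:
(157 - 1*(-229)) - 336*(-157) = (157 + 229) + 52752 = 386 + 52752 = 53138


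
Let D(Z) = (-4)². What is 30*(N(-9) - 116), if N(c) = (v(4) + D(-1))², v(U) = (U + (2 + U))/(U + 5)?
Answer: 143200/27 ≈ 5303.7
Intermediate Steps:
D(Z) = 16
v(U) = (2 + 2*U)/(5 + U)
N(c) = 23716/81 (N(c) = (2*(1 + 4)/(5 + 4) + 16)² = (2*5/9 + 16)² = (2*(⅑)*5 + 16)² = (10/9 + 16)² = (154/9)² = 23716/81)
30*(N(-9) - 116) = 30*(23716/81 - 116) = 30*(14320/81) = 143200/27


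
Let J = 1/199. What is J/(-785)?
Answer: -1/156215 ≈ -6.4014e-6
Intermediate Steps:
J = 1/199 ≈ 0.0050251
J/(-785) = (1/199)/(-785) = (1/199)*(-1/785) = -1/156215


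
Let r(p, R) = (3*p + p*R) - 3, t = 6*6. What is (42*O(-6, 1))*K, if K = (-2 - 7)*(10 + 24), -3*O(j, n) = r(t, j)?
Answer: -475524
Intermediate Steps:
t = 36
r(p, R) = -3 + 3*p + R*p (r(p, R) = (3*p + R*p) - 3 = -3 + 3*p + R*p)
O(j, n) = -35 - 12*j (O(j, n) = -(-3 + 3*36 + j*36)/3 = -(-3 + 108 + 36*j)/3 = -(105 + 36*j)/3 = -35 - 12*j)
K = -306 (K = -9*34 = -306)
(42*O(-6, 1))*K = (42*(-35 - 12*(-6)))*(-306) = (42*(-35 + 72))*(-306) = (42*37)*(-306) = 1554*(-306) = -475524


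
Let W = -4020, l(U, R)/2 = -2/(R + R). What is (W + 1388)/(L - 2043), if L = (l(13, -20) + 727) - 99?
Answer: 26320/14149 ≈ 1.8602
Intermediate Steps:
l(U, R) = -2/R (l(U, R) = 2*(-2/(R + R)) = 2*(-2*1/(2*R)) = 2*(-1/R) = -2/R)
L = 6281/10 (L = (-2/(-20) + 727) - 99 = (-2*(-1/20) + 727) - 99 = (⅒ + 727) - 99 = 7271/10 - 99 = 6281/10 ≈ 628.10)
(W + 1388)/(L - 2043) = (-4020 + 1388)/(6281/10 - 2043) = -2632/(-14149/10) = -2632*(-10/14149) = 26320/14149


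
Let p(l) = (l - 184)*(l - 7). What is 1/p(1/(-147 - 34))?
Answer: 32761/42230740 ≈ 0.00077576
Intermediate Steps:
p(l) = (-184 + l)*(-7 + l)
1/p(1/(-147 - 34)) = 1/(1288 + (1/(-147 - 34))**2 - 191/(-147 - 34)) = 1/(1288 + (1/(-181))**2 - 191/(-181)) = 1/(1288 + (-1/181)**2 - 191*(-1/181)) = 1/(1288 + 1/32761 + 191/181) = 1/(42230740/32761) = 32761/42230740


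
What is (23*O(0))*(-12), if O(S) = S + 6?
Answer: -1656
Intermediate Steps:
O(S) = 6 + S
(23*O(0))*(-12) = (23*(6 + 0))*(-12) = (23*6)*(-12) = 138*(-12) = -1656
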